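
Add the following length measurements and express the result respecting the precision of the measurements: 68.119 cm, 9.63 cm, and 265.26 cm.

343.01 cm

68.119 cm + 9.63 cm + 265.26 cm = 343.009 cm.
Addition/subtraction keeps the fewest decimal places: 68.119 → 3 decimal places, 9.63 → 2 decimal places, 265.26 → 2 decimal places; limit is 2.
Rounded to 2 decimal places: 343.01 cm.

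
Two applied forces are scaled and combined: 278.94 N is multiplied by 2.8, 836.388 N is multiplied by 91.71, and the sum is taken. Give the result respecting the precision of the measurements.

278.94 × 2.8 = 781.032 → 7.8 × 10² N (2 s.f., last digit at the 10^1 place).
836.388 × 91.71 = 76705.14348 → 7.671 × 10⁴ N (4 s.f., last digit at the 10^1 place).
Sum: 77486.17548 N; keep the coarser place, 10^1.
Result: 7.749 × 10⁴ N.

7.749 × 10⁴ N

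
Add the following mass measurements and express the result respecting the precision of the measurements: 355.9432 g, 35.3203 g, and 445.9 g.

355.9432 g + 35.3203 g + 445.9 g = 837.1635 g.
Addition/subtraction keeps the fewest decimal places: 355.9432 → 4 decimal places, 35.3203 → 4 decimal places, 445.9 → 1 decimal place; limit is 1.
Rounded to 1 decimal place: 8.372 × 10² g.

8.372 × 10² g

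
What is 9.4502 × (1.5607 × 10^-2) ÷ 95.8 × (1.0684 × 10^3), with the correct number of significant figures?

1.64

9.4502 × (1.5607 × 10^-2) ÷ 95.8 × (1.0684 × 10^3) = 1.64485947353…
Multiplication/division keeps the fewest significant figures: 9.4502 → 5 s.f., 1.5607 × 10^-2 → 5 s.f., 95.8 → 3 s.f., 1.0684 × 10^3 → 5 s.f.; limit is 3.
Rounded to 3 significant figures: 1.64.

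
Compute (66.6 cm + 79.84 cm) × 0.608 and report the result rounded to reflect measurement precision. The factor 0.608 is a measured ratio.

89.0 cm

66.6 cm + 79.84 cm = 146.44 cm; the sum is limited to 1 decimal place (4 s.f.).
Carrying full precision, 146.44 × 0.608 = 89.03552 cm; 0.608 has 3 s.f., so the result keeps min(4, 3) = 3 s.f.
Rounded to 3 significant figures: 89.0 cm.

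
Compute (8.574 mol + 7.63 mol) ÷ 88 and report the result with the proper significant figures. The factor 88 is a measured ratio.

8.574 mol + 7.63 mol = 16.204 mol; the sum is limited to 2 decimal places (4 s.f.).
Carrying full precision, 16.204 ÷ 88 = 0.184136363636… mol; 88 has 2 s.f., so the result keeps min(4, 2) = 2 s.f.
Rounded to 2 significant figures: 0.18 mol.

0.18 mol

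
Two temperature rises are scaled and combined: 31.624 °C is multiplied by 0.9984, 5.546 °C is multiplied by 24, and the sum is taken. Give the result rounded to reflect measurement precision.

31.624 × 0.9984 = 31.5734016 → 31.57 °C (4 s.f., last digit at the 10^-2 place).
5.546 × 24 = 133.104 → 1.3 × 10² °C (2 s.f., last digit at the 10^1 place).
Sum: 164.6774016 °C; keep the coarser place, 10^1.
Result: 1.6 × 10² °C.

1.6 × 10² °C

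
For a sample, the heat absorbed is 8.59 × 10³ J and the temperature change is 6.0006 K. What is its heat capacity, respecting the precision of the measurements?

heat capacity = 8.59 × 10³ J ÷ 6.0006 K = 1431.52351432… J/K.
8.59 × 10³ has 3 significant figures; 6.0006 has 5.
Division/multiplication keeps the fewest: 3 significant figures.
Rounded: 1.43 × 10³ J/K.

1.43 × 10³ J/K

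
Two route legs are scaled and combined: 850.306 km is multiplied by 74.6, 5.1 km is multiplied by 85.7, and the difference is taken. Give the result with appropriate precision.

850.306 × 74.6 = 63432.8276 → 6.34 × 10⁴ km (3 s.f., last digit at the 10^2 place).
5.1 × 85.7 = 437.07 → 4.4 × 10² km (2 s.f., last digit at the 10^1 place).
Difference: 62995.7576 km; keep the coarser place, 10^2.
Result: 6.30 × 10⁴ km.

6.30 × 10⁴ km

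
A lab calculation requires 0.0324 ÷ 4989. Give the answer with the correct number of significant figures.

0.0324 ÷ 4989 = 0.00000649428743235…
Multiplication/division keeps the fewest significant figures: 0.0324 → 3 s.f., 4989 → 4 s.f.; limit is 3.
Rounded to 3 significant figures: 6.49 × 10^-6.

6.49 × 10^-6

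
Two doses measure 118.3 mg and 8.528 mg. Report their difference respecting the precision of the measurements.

109.8 mg

118.3 mg − 8.528 mg = 109.772 mg.
Addition/subtraction keeps the fewest decimal places: 118.3 → 1 decimal place, 8.528 → 3 decimal places; limit is 1.
Rounded to 1 decimal place: 109.8 mg.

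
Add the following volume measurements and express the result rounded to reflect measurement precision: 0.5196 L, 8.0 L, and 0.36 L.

0.5196 L + 8.0 L + 0.36 L = 8.8796 L.
Addition/subtraction keeps the fewest decimal places: 0.5196 → 4 decimal places, 8.0 → 1 decimal place, 0.36 → 2 decimal places; limit is 1.
Rounded to 1 decimal place: 8.9 L.

8.9 L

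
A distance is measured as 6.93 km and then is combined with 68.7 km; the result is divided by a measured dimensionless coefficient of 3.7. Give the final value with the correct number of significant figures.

2.0 × 10¹ km

6.93 km + 68.7 km = 75.63 km; the sum is limited to 1 decimal place (3 s.f.).
Carrying full precision, 75.63 ÷ 3.7 = 20.4405405405… km; 3.7 has 2 s.f., so the result keeps min(3, 2) = 2 s.f.
Rounded to 2 significant figures: 2.0 × 10¹ km.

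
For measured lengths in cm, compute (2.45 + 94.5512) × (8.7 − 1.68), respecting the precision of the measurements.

2.45 + 94.5512 = 97.0012, limited to 2 d.p. → 4 s.f.; 8.7 − 1.68 = 7.02, limited to 1 d.p. → 2 s.f.
Carrying full precision, 97.0012 × 7.02 = 680.948424; keep min(4, 2) = 2 s.f.
Rounded to 2 significant figures: 6.8 × 10^2 cm².

6.8 × 10^2 cm²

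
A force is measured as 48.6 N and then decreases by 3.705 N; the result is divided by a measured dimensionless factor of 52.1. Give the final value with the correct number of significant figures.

48.6 N − 3.705 N = 44.895 N; the difference is limited to 1 decimal place (3 s.f.).
Carrying full precision, 44.895 ÷ 52.1 = 0.861708253359… N; 52.1 has 3 s.f., so the result keeps min(3, 3) = 3 s.f.
Rounded to 3 significant figures: 0.862 N.

0.862 N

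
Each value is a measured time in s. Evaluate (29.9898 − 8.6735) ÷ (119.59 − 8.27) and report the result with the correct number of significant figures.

0.19149

29.9898 − 8.6735 = 21.3163, limited to 4 d.p. → 6 s.f.; 119.59 − 8.27 = 111.32, limited to 2 d.p. → 5 s.f.
Carrying full precision, 21.3163 ÷ 111.32 = 0.191486704995…; keep min(6, 5) = 5 s.f.
Rounded to 5 significant figures: 0.19149.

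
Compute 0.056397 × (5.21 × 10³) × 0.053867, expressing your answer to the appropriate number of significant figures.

15.8

0.056397 × (5.21 × 10³) × 0.053867 = 15.8276528068…
Multiplication/division keeps the fewest significant figures: 0.056397 → 5 s.f., 5.21 × 10³ → 3 s.f., 0.053867 → 5 s.f.; limit is 3.
Rounded to 3 significant figures: 15.8.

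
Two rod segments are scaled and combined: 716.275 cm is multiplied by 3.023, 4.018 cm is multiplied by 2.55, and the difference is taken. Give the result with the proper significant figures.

2155 cm

716.275 × 3.023 = 2165.299325 → 2165 cm (4 s.f., last digit at the 10^0 place).
4.018 × 2.55 = 10.2459 → 10.2 cm (3 s.f., last digit at the 10^-1 place).
Difference: 2155.053425 cm; keep the coarser place, 10^0.
Result: 2155 cm.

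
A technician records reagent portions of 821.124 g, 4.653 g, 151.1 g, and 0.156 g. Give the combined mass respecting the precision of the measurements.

977.0 g

821.124 g + 4.653 g + 151.1 g + 0.156 g = 977.033 g.
Addition/subtraction keeps the fewest decimal places: 821.124 → 3 decimal places, 4.653 → 3 decimal places, 151.1 → 1 decimal place, 0.156 → 3 decimal places; limit is 1.
Rounded to 1 decimal place: 977.0 g.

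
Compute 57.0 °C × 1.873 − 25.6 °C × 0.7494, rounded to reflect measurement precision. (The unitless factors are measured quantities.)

57.0 × 1.873 = 106.761 → 107 °C (3 s.f., last digit at the 10^0 place).
25.6 × 0.7494 = 19.18464 → 19.2 °C (3 s.f., last digit at the 10^-1 place).
Difference: 87.57636 °C; keep the coarser place, 10^0.
Result: 88 °C.

88 °C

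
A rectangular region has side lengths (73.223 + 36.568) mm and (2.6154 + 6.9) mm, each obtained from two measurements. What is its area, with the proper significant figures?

1.0 × 10^3 mm²

73.223 + 36.568 = 109.791, limited to 3 d.p. → 6 s.f.; 2.6154 + 6.9 = 9.5154, limited to 1 d.p. → 2 s.f.
Carrying full precision, 109.791 × 9.5154 = 1044.7052814; keep min(6, 2) = 2 s.f.
Rounded to 2 significant figures: 1.0 × 10^3 mm².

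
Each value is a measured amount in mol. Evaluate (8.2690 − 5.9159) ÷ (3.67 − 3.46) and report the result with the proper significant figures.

11

8.2690 − 5.9159 = 2.3531, limited to 4 d.p. → 5 s.f.; 3.67 − 3.46 = 0.21, limited to 2 d.p. → 2 s.f.
Carrying full precision, 2.3531 ÷ 0.21 = 11.2052380952…; keep min(5, 2) = 2 s.f.
Rounded to 2 significant figures: 11.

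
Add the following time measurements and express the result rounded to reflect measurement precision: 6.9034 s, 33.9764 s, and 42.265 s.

6.9034 s + 33.9764 s + 42.265 s = 83.1448 s.
Addition/subtraction keeps the fewest decimal places: 6.9034 → 4 decimal places, 33.9764 → 4 decimal places, 42.265 → 3 decimal places; limit is 3.
Rounded to 3 decimal places: 83.145 s.

83.145 s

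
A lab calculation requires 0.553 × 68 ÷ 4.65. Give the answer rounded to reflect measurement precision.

0.553 × 68 ÷ 4.65 = 8.08688172043…
Multiplication/division keeps the fewest significant figures: 0.553 → 3 s.f., 68 → 2 s.f., 4.65 → 3 s.f.; limit is 2.
Rounded to 2 significant figures: 8.1.

8.1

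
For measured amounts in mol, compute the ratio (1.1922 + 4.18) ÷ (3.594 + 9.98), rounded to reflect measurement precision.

0.396

1.1922 + 4.18 = 5.3722, limited to 2 d.p. → 3 s.f.; 3.594 + 9.98 = 13.574, limited to 2 d.p. → 4 s.f.
Carrying full precision, 5.3722 ÷ 13.574 = 0.395771327538…; keep min(3, 4) = 3 s.f.
Rounded to 3 significant figures: 0.396.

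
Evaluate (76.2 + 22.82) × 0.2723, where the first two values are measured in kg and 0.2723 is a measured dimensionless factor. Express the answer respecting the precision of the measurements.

27.0 kg

76.2 kg + 22.82 kg = 99.02 kg; the sum is limited to 1 decimal place (3 s.f.).
Carrying full precision, 99.02 × 0.2723 = 26.963146 kg; 0.2723 has 4 s.f., so the result keeps min(3, 4) = 3 s.f.
Rounded to 3 significant figures: 27.0 kg.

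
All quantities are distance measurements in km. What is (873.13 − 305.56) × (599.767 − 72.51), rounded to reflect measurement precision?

2.9926 × 10⁵ km²

873.13 − 305.56 = 567.57, limited to 2 d.p. → 5 s.f.; 599.767 − 72.51 = 527.257, limited to 2 d.p. → 5 s.f.
Carrying full precision, 567.57 × 527.257 = 299255.25549; keep min(5, 5) = 5 s.f.
Rounded to 5 significant figures: 2.9926 × 10⁵ km².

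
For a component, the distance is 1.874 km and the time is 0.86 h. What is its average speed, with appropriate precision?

2.2 km/h

average speed = 1.874 km ÷ 0.86 h = 2.17906976744… km/h.
1.874 has 4 significant figures; 0.86 has 2.
Division/multiplication keeps the fewest: 2 significant figures.
Rounded: 2.2 km/h.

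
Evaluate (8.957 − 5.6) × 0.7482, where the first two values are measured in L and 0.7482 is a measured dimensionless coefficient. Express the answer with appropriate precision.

2.5 L

8.957 L − 5.6 L = 3.357 L; the difference is limited to 1 decimal place (2 s.f.).
Carrying full precision, 3.357 × 0.7482 = 2.5117074 L; 0.7482 has 4 s.f., so the result keeps min(2, 4) = 2 s.f.
Rounded to 2 significant figures: 2.5 L.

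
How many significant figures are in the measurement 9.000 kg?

9.000: trailing zeros after a decimal point are significant.

4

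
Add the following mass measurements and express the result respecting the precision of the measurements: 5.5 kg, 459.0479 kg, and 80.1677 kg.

544.7 kg

5.5 kg + 459.0479 kg + 80.1677 kg = 544.7156 kg.
Addition/subtraction keeps the fewest decimal places: 5.5 → 1 decimal place, 459.0479 → 4 decimal places, 80.1677 → 4 decimal places; limit is 1.
Rounded to 1 decimal place: 544.7 kg.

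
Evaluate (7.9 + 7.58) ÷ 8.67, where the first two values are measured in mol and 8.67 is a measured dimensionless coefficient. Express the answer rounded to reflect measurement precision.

1.79 mol

7.9 mol + 7.58 mol = 15.48 mol; the sum is limited to 1 decimal place (3 s.f.).
Carrying full precision, 15.48 ÷ 8.67 = 1.78546712803… mol; 8.67 has 3 s.f., so the result keeps min(3, 3) = 3 s.f.
Rounded to 3 significant figures: 1.79 mol.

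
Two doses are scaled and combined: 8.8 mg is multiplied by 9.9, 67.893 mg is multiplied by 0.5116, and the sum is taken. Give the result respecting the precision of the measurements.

122 mg

8.8 × 9.9 = 87.12 → 87 mg (2 s.f., last digit at the 10^0 place).
67.893 × 0.5116 = 34.7340588 → 34.73 mg (4 s.f., last digit at the 10^-2 place).
Sum: 121.8540588 mg; keep the coarser place, 10^0.
Result: 122 mg.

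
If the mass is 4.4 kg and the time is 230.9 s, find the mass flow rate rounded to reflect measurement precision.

0.019 kg/s

mass flow rate = 4.4 kg ÷ 230.9 s = 0.0190558683413… kg/s.
4.4 has 2 significant figures; 230.9 has 4.
Division/multiplication keeps the fewest: 2 significant figures.
Rounded: 0.019 kg/s.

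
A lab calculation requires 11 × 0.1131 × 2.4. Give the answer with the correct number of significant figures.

3.0

11 × 0.1131 × 2.4 = 2.98584
Multiplication/division keeps the fewest significant figures: 11 → 2 s.f., 0.1131 → 4 s.f., 2.4 → 2 s.f.; limit is 2.
Rounded to 2 significant figures: 3.0.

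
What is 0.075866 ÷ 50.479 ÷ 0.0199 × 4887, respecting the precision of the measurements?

369

0.075866 ÷ 50.479 ÷ 0.0199 × 4887 = 369.084414525…
Multiplication/division keeps the fewest significant figures: 0.075866 → 5 s.f., 50.479 → 5 s.f., 0.0199 → 3 s.f., 4887 → 4 s.f.; limit is 3.
Rounded to 3 significant figures: 369.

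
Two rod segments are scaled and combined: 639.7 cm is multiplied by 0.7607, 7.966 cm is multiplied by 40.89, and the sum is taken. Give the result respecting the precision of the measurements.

812.3 cm

639.7 × 0.7607 = 486.61979 → 486.6 cm (4 s.f., last digit at the 10^-1 place).
7.966 × 40.89 = 325.72974 → 325.7 cm (4 s.f., last digit at the 10^-1 place).
Sum: 812.34953 cm; keep the coarser place, 10^-1.
Result: 812.3 cm.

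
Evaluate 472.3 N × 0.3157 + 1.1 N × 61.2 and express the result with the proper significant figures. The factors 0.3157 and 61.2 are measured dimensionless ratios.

216 N

472.3 × 0.3157 = 149.10511 → 149.1 N (4 s.f., last digit at the 10^-1 place).
1.1 × 61.2 = 67.32 → 67 N (2 s.f., last digit at the 10^0 place).
Sum: 216.42511 N; keep the coarser place, 10^0.
Result: 216 N.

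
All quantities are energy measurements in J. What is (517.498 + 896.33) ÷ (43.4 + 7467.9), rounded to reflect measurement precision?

517.498 + 896.33 = 1413.828, limited to 2 d.p. → 6 s.f.; 43.4 + 7467.9 = 7511.3, limited to 1 d.p. → 5 s.f.
Carrying full precision, 1413.828 ÷ 7511.3 = 0.188226804947…; keep min(6, 5) = 5 s.f.
Rounded to 5 significant figures: 0.18823.

0.18823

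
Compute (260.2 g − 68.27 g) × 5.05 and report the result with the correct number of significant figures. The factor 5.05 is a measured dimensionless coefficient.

969 g

260.2 g − 68.27 g = 191.93 g; the difference is limited to 1 decimal place (4 s.f.).
Carrying full precision, 191.93 × 5.05 = 969.2465 g; 5.05 has 3 s.f., so the result keeps min(4, 3) = 3 s.f.
Rounded to 3 significant figures: 969 g.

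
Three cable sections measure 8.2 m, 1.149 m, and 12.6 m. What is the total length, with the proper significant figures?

8.2 m + 1.149 m + 12.6 m = 21.949 m.
Addition/subtraction keeps the fewest decimal places: 8.2 → 1 decimal place, 1.149 → 3 decimal places, 12.6 → 1 decimal place; limit is 1.
Rounded to 1 decimal place: 21.9 m.

21.9 m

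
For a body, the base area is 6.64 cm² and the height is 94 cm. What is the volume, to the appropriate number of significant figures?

volume = 6.64 cm² × 94 cm = 624.16 cm³.
6.64 has 3 significant figures; 94 has 2.
Division/multiplication keeps the fewest: 2 significant figures.
Rounded: 6.2 × 10^2 cm³.

6.2 × 10^2 cm³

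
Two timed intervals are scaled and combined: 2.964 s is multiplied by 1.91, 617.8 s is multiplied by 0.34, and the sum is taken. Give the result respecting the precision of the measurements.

2.2 × 10^2 s

2.964 × 1.91 = 5.66124 → 5.66 s (3 s.f., last digit at the 10^-2 place).
617.8 × 0.34 = 210.052 → 2.1 × 10^2 s (2 s.f., last digit at the 10^1 place).
Sum: 215.71324 s; keep the coarser place, 10^1.
Result: 2.2 × 10^2 s.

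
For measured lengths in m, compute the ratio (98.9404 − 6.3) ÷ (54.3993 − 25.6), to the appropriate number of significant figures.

98.9404 − 6.3 = 92.6404, limited to 1 d.p. → 3 s.f.; 54.3993 − 25.6 = 28.7993, limited to 1 d.p. → 3 s.f.
Carrying full precision, 92.6404 ÷ 28.7993 = 3.21675874066…; keep min(3, 3) = 3 s.f.
Rounded to 3 significant figures: 3.22.

3.22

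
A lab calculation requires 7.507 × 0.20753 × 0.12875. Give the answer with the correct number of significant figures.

7.507 × 0.20753 × 0.12875 = 0.200583192662…
Multiplication/division keeps the fewest significant figures: 7.507 → 4 s.f., 0.20753 → 5 s.f., 0.12875 → 5 s.f.; limit is 4.
Rounded to 4 significant figures: 0.2006.

0.2006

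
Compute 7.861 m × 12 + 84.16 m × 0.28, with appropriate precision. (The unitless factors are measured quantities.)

118 m

7.861 × 12 = 94.332 → 94 m (2 s.f., last digit at the 10^0 place).
84.16 × 0.28 = 23.5648 → 24 m (2 s.f., last digit at the 10^0 place).
Sum: 117.8968 m; keep the coarser place, 10^0.
Result: 118 m.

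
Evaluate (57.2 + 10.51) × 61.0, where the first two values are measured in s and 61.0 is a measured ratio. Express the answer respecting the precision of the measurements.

4.13 × 10^3 s

57.2 s + 10.51 s = 67.71 s; the sum is limited to 1 decimal place (3 s.f.).
Carrying full precision, 67.71 × 61.0 = 4130.31 s; 61.0 has 3 s.f., so the result keeps min(3, 3) = 3 s.f.
Rounded to 3 significant figures: 4.13 × 10^3 s.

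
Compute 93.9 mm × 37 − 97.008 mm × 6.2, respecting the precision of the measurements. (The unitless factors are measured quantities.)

93.9 × 37 = 3474.3 → 3.5 × 10^3 mm (2 s.f., last digit at the 10^2 place).
97.008 × 6.2 = 601.4496 → 6.0 × 10^2 mm (2 s.f., last digit at the 10^1 place).
Difference: 2872.8504 mm; keep the coarser place, 10^2.
Result: 2.9 × 10^3 mm.

2.9 × 10^3 mm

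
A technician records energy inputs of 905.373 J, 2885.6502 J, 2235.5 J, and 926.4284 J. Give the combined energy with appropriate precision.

905.373 J + 2885.6502 J + 2235.5 J + 926.4284 J = 6952.9516 J.
Addition/subtraction keeps the fewest decimal places: 905.373 → 3 decimal places, 2885.6502 → 4 decimal places, 2235.5 → 1 decimal place, 926.4284 → 4 decimal places; limit is 1.
Rounded to 1 decimal place: 6953.0 J.

6953.0 J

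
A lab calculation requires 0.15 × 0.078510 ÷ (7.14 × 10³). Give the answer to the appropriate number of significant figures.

1.6 × 10⁻⁶

0.15 × 0.078510 ÷ (7.14 × 10³) = 0.0000016493697479…
Multiplication/division keeps the fewest significant figures: 0.15 → 2 s.f., 0.078510 → 5 s.f., 7.14 × 10³ → 3 s.f.; limit is 2.
Rounded to 2 significant figures: 1.6 × 10⁻⁶.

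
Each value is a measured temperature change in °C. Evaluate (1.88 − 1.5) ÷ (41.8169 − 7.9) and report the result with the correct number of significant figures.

0.01

1.88 − 1.5 = 0.38, limited to 1 d.p. → 1 s.f.; 41.8169 − 7.9 = 33.9169, limited to 1 d.p. → 3 s.f.
Carrying full precision, 0.38 ÷ 33.9169 = 0.0112038541258…; keep min(1, 3) = 1 s.f.
Rounded to 1 significant figure: 0.01.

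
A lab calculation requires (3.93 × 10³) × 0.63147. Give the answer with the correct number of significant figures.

(3.93 × 10³) × 0.63147 = 2481.6771
Multiplication/division keeps the fewest significant figures: 3.93 × 10³ → 3 s.f., 0.63147 → 5 s.f.; limit is 3.
Rounded to 3 significant figures: 2.48 × 10³.

2.48 × 10³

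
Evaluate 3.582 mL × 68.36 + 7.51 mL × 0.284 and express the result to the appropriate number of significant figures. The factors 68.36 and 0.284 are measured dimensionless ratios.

3.582 × 68.36 = 244.86552 → 244.9 mL (4 s.f., last digit at the 10^-1 place).
7.51 × 0.284 = 2.13284 → 2.13 mL (3 s.f., last digit at the 10^-2 place).
Sum: 246.99836 mL; keep the coarser place, 10^-1.
Result: 247.0 mL.

247.0 mL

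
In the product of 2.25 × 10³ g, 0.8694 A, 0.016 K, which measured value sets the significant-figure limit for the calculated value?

2.25 × 10³ g → 3 s.f.; 0.8694 A → 4 s.f.; 0.016 K → 2 s.f.
The fewest is 2 significant figures, from 0.016 K.

0.016 K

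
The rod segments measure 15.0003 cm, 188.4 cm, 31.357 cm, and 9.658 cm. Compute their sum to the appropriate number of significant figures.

15.0003 cm + 188.4 cm + 31.357 cm + 9.658 cm = 244.4153 cm.
Addition/subtraction keeps the fewest decimal places: 15.0003 → 4 decimal places, 188.4 → 1 decimal place, 31.357 → 3 decimal places, 9.658 → 3 decimal places; limit is 1.
Rounded to 1 decimal place: 2.444 × 10² cm.

2.444 × 10² cm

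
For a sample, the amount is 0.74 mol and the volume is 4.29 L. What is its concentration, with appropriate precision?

0.17 mol/L

concentration = 0.74 mol ÷ 4.29 L = 0.172494172494… mol/L.
0.74 has 2 significant figures; 4.29 has 3.
Division/multiplication keeps the fewest: 2 significant figures.
Rounded: 0.17 mol/L.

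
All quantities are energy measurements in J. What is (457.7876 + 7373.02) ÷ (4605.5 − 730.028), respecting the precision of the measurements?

457.7876 + 7373.02 = 7830.8076, limited to 2 d.p. → 6 s.f.; 4605.5 − 730.028 = 3875.472, limited to 1 d.p. → 5 s.f.
Carrying full precision, 7830.8076 ÷ 3875.472 = 2.02060745117…; keep min(6, 5) = 5 s.f.
Rounded to 5 significant figures: 2.0206.

2.0206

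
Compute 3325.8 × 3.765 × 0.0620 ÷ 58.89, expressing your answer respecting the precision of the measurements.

13.2

3325.8 × 3.765 × 0.0620 ÷ 58.89 = 13.1829087112…
Multiplication/division keeps the fewest significant figures: 3325.8 → 5 s.f., 3.765 → 4 s.f., 0.0620 → 3 s.f., 58.89 → 4 s.f.; limit is 3.
Rounded to 3 significant figures: 13.2.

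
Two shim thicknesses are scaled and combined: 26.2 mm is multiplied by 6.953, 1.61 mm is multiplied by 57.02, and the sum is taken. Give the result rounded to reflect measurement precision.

274 mm

26.2 × 6.953 = 182.1686 → 182 mm (3 s.f., last digit at the 10^0 place).
1.61 × 57.02 = 91.8022 → 91.8 mm (3 s.f., last digit at the 10^-1 place).
Sum: 273.9708 mm; keep the coarser place, 10^0.
Result: 274 mm.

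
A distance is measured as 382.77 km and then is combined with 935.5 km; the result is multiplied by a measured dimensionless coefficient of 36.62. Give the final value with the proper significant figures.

382.77 km + 935.5 km = 1318.27 km; the sum is limited to 1 decimal place (5 s.f.).
Carrying full precision, 1318.27 × 36.62 = 48275.0474 km; 36.62 has 4 s.f., so the result keeps min(5, 4) = 4 s.f.
Rounded to 4 significant figures: 4.828 × 10^4 km.

4.828 × 10^4 km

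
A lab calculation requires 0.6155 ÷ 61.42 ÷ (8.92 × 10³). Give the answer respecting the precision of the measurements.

0.6155 ÷ 61.42 ÷ (8.92 × 10³) = 0.00000112344907445…
Multiplication/division keeps the fewest significant figures: 0.6155 → 4 s.f., 61.42 → 4 s.f., 8.92 × 10³ → 3 s.f.; limit is 3.
Rounded to 3 significant figures: 1.12 × 10⁻⁶.

1.12 × 10⁻⁶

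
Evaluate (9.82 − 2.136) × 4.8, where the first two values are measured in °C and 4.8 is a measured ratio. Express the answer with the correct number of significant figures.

9.82 °C − 2.136 °C = 7.684 °C; the difference is limited to 2 decimal places (3 s.f.).
Carrying full precision, 7.684 × 4.8 = 36.8832 °C; 4.8 has 2 s.f., so the result keeps min(3, 2) = 2 s.f.
Rounded to 2 significant figures: 37 °C.

37 °C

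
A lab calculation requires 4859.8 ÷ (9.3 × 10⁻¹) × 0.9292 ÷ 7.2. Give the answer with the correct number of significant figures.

4859.8 ÷ (9.3 × 10⁻¹) × 0.9292 ÷ 7.2 = 674.391600956…
Multiplication/division keeps the fewest significant figures: 4859.8 → 5 s.f., 9.3 × 10⁻¹ → 2 s.f., 0.9292 → 4 s.f., 7.2 → 2 s.f.; limit is 2.
Rounded to 2 significant figures: 6.7 × 10².

6.7 × 10²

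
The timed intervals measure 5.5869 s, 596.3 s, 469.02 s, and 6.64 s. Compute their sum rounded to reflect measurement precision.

1077.5 s

5.5869 s + 596.3 s + 469.02 s + 6.64 s = 1077.5469 s.
Addition/subtraction keeps the fewest decimal places: 5.5869 → 4 decimal places, 596.3 → 1 decimal place, 469.02 → 2 decimal places, 6.64 → 2 decimal places; limit is 1.
Rounded to 1 decimal place: 1077.5 s.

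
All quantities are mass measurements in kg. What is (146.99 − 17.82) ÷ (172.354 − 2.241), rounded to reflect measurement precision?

0.75932

146.99 − 17.82 = 129.17, limited to 2 d.p. → 5 s.f.; 172.354 − 2.241 = 170.113, limited to 3 d.p. → 6 s.f.
Carrying full precision, 129.17 ÷ 170.113 = 0.759318805735…; keep min(5, 6) = 5 s.f.
Rounded to 5 significant figures: 0.75932.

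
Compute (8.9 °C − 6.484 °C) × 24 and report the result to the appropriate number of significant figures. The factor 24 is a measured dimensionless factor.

58 °C

8.9 °C − 6.484 °C = 2.416 °C; the difference is limited to 1 decimal place (2 s.f.).
Carrying full precision, 2.416 × 24 = 57.984 °C; 24 has 2 s.f., so the result keeps min(2, 2) = 2 s.f.
Rounded to 2 significant figures: 58 °C.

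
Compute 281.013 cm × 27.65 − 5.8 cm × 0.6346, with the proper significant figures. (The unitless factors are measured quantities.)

7766 cm

281.013 × 27.65 = 7770.00945 → 7.770 × 10^3 cm (4 s.f., last digit at the 10^0 place).
5.8 × 0.6346 = 3.68068 → 3.7 cm (2 s.f., last digit at the 10^-1 place).
Difference: 7766.32877 cm; keep the coarser place, 10^0.
Result: 7766 cm.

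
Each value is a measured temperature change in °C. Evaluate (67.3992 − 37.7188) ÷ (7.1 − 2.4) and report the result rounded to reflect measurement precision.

6.3

67.3992 − 37.7188 = 29.6804, limited to 4 d.p. → 6 s.f.; 7.1 − 2.4 = 4.7, limited to 1 d.p. → 2 s.f.
Carrying full precision, 29.6804 ÷ 4.7 = 6.3149787234…; keep min(6, 2) = 2 s.f.
Rounded to 2 significant figures: 6.3.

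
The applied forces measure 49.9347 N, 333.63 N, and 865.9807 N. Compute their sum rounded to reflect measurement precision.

1249.55 N

49.9347 N + 333.63 N + 865.9807 N = 1249.5454 N.
Addition/subtraction keeps the fewest decimal places: 49.9347 → 4 decimal places, 333.63 → 2 decimal places, 865.9807 → 4 decimal places; limit is 2.
Rounded to 2 decimal places: 1249.55 N.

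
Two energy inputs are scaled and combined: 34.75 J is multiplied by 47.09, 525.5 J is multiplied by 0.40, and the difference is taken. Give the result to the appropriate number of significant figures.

34.75 × 47.09 = 1636.3775 → 1636 J (4 s.f., last digit at the 10^0 place).
525.5 × 0.40 = 210.2 → 2.1 × 10² J (2 s.f., last digit at the 10^1 place).
Difference: 1426.1775 J; keep the coarser place, 10^1.
Result: 1.43 × 10³ J.

1.43 × 10³ J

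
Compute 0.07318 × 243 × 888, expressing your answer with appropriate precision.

1.58 × 10⁴

0.07318 × 243 × 888 = 15791.07312
Multiplication/division keeps the fewest significant figures: 0.07318 → 4 s.f., 243 → 3 s.f., 888 → 3 s.f.; limit is 3.
Rounded to 3 significant figures: 1.58 × 10⁴.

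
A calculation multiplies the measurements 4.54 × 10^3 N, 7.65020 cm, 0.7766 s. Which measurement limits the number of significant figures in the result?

4.54 × 10^3 N

4.54 × 10^3 N → 3 s.f.; 7.65020 cm → 6 s.f.; 0.7766 s → 4 s.f.
The fewest is 3 significant figures, from 4.54 × 10^3 N.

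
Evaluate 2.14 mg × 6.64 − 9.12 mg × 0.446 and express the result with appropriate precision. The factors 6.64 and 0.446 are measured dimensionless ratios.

2.14 × 6.64 = 14.2096 → 14.2 mg (3 s.f., last digit at the 10^-1 place).
9.12 × 0.446 = 4.06752 → 4.07 mg (3 s.f., last digit at the 10^-2 place).
Difference: 10.14208 mg; keep the coarser place, 10^-1.
Result: 10.1 mg.

10.1 mg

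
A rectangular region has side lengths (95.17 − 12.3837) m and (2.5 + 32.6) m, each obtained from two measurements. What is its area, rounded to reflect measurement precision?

2.91 × 10³ m²

95.17 − 12.3837 = 82.7863, limited to 2 d.p. → 4 s.f.; 2.5 + 32.6 = 35.1, limited to 1 d.p. → 3 s.f.
Carrying full precision, 82.7863 × 35.1 = 2905.79913; keep min(4, 3) = 3 s.f.
Rounded to 3 significant figures: 2.91 × 10³ m².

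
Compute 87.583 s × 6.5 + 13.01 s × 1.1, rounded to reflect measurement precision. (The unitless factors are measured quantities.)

87.583 × 6.5 = 569.2895 → 5.7 × 10² s (2 s.f., last digit at the 10^1 place).
13.01 × 1.1 = 14.311 → 14 s (2 s.f., last digit at the 10^0 place).
Sum: 583.6005 s; keep the coarser place, 10^1.
Result: 5.8 × 10² s.

5.8 × 10² s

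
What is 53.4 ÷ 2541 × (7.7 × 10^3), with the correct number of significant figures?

53.4 ÷ 2541 × (7.7 × 10^3) = 161.818181818…
Multiplication/division keeps the fewest significant figures: 53.4 → 3 s.f., 2541 → 4 s.f., 7.7 × 10^3 → 2 s.f.; limit is 2.
Rounded to 2 significant figures: 1.6 × 10^2.

1.6 × 10^2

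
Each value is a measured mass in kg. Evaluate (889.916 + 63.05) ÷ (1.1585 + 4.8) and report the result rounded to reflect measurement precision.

1.6 × 10^2

889.916 + 63.05 = 952.966, limited to 2 d.p. → 5 s.f.; 1.1585 + 4.8 = 5.9585, limited to 1 d.p. → 2 s.f.
Carrying full precision, 952.966 ÷ 5.9585 = 159.933875975…; keep min(5, 2) = 2 s.f.
Rounded to 2 significant figures: 1.6 × 10^2.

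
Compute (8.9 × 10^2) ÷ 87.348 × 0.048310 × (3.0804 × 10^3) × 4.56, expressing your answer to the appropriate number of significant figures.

(8.9 × 10^2) ÷ 87.348 × 0.048310 × (3.0804 × 10^3) × 4.56 = 6914.26524753…
Multiplication/division keeps the fewest significant figures: 8.9 × 10^2 → 2 s.f., 87.348 → 5 s.f., 0.048310 → 5 s.f., 3.0804 × 10^3 → 5 s.f., 4.56 → 3 s.f.; limit is 2.
Rounded to 2 significant figures: 6.9 × 10^3.

6.9 × 10^3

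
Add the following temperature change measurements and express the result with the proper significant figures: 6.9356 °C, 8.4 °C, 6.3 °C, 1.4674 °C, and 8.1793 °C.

6.9356 °C + 8.4 °C + 6.3 °C + 1.4674 °C + 8.1793 °C = 31.2823 °C.
Addition/subtraction keeps the fewest decimal places: 6.9356 → 4 decimal places, 8.4 → 1 decimal place, 6.3 → 1 decimal place, 1.4674 → 4 decimal places, 8.1793 → 4 decimal places; limit is 1.
Rounded to 1 decimal place: 31.3 °C.

31.3 °C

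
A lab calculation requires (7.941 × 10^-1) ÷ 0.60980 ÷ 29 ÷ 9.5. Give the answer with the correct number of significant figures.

(7.941 × 10^-1) ÷ 0.60980 ÷ 29 ÷ 9.5 = 0.00472678852785…
Multiplication/division keeps the fewest significant figures: 7.941 × 10^-1 → 4 s.f., 0.60980 → 5 s.f., 29 → 2 s.f., 9.5 → 2 s.f.; limit is 2.
Rounded to 2 significant figures: 0.0047.

0.0047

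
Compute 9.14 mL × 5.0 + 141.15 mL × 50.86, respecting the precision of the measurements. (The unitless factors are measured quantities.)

7225 mL

9.14 × 5.0 = 45.7 → 46 mL (2 s.f., last digit at the 10^0 place).
141.15 × 50.86 = 7178.889 → 7179 mL (4 s.f., last digit at the 10^0 place).
Sum: 7224.589 mL; keep the coarser place, 10^0.
Result: 7225 mL.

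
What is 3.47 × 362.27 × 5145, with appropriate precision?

6.47 × 10⁶

3.47 × 362.27 × 5145 = 6467660.6505
Multiplication/division keeps the fewest significant figures: 3.47 → 3 s.f., 362.27 → 5 s.f., 5145 → 4 s.f.; limit is 3.
Rounded to 3 significant figures: 6.47 × 10⁶.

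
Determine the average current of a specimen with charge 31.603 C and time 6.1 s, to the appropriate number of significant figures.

5.2 A

average current = 31.603 C ÷ 6.1 s = 5.18081967213… A.
31.603 has 5 significant figures; 6.1 has 2.
Division/multiplication keeps the fewest: 2 significant figures.
Rounded: 5.2 A.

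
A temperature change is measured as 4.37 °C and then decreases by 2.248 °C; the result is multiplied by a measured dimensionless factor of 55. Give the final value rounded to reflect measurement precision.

1.2 × 10² °C

4.37 °C − 2.248 °C = 2.122 °C; the difference is limited to 2 decimal places (3 s.f.).
Carrying full precision, 2.122 × 55 = 116.71 °C; 55 has 2 s.f., so the result keeps min(3, 2) = 2 s.f.
Rounded to 2 significant figures: 1.2 × 10² °C.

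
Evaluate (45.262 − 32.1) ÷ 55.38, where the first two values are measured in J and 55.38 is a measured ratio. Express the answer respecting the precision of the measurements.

45.262 J − 32.1 J = 13.162 J; the difference is limited to 1 decimal place (3 s.f.).
Carrying full precision, 13.162 ÷ 55.38 = 0.237667027808… J; 55.38 has 4 s.f., so the result keeps min(3, 4) = 3 s.f.
Rounded to 3 significant figures: 0.238 J.

0.238 J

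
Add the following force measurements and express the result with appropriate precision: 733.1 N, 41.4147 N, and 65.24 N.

733.1 N + 41.4147 N + 65.24 N = 839.7547 N.
Addition/subtraction keeps the fewest decimal places: 733.1 → 1 decimal place, 41.4147 → 4 decimal places, 65.24 → 2 decimal places; limit is 1.
Rounded to 1 decimal place: 839.8 N.

839.8 N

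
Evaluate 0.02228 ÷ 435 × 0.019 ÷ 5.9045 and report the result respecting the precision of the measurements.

0.02228 ÷ 435 × 0.019 ÷ 5.9045 = 1.64814874297 × 10^-7…
Multiplication/division keeps the fewest significant figures: 0.02228 → 4 s.f., 435 → 3 s.f., 0.019 → 2 s.f., 5.9045 → 5 s.f.; limit is 2.
Rounded to 2 significant figures: 1.6 × 10^-7.

1.6 × 10^-7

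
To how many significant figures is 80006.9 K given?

80006.9: zeros between nonzero digits are significant.

6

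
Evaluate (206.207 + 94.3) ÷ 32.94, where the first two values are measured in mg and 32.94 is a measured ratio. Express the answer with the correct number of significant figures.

206.207 mg + 94.3 mg = 300.507 mg; the sum is limited to 1 decimal place (4 s.f.).
Carrying full precision, 300.507 ÷ 32.94 = 9.12285974499… mg; 32.94 has 4 s.f., so the result keeps min(4, 4) = 4 s.f.
Rounded to 4 significant figures: 9.123 mg.

9.123 mg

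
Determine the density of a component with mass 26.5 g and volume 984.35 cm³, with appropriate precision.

density = 26.5 g ÷ 984.35 cm³ = 0.0269213186367… g/cm³.
26.5 has 3 significant figures; 984.35 has 5.
Division/multiplication keeps the fewest: 3 significant figures.
Rounded: 0.0269 g/cm³.

0.0269 g/cm³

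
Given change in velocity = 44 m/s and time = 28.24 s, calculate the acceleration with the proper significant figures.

1.6 m/s²

acceleration = 44 m/s ÷ 28.24 s = 1.55807365439… m/s².
44 has 2 significant figures; 28.24 has 4.
Division/multiplication keeps the fewest: 2 significant figures.
Rounded: 1.6 m/s².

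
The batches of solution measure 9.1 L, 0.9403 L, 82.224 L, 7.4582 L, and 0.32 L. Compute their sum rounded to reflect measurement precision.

100.0 L

9.1 L + 0.9403 L + 82.224 L + 7.4582 L + 0.32 L = 100.0425 L.
Addition/subtraction keeps the fewest decimal places: 9.1 → 1 decimal place, 0.9403 → 4 decimal places, 82.224 → 3 decimal places, 7.4582 → 4 decimal places, 0.32 → 2 decimal places; limit is 1.
Rounded to 1 decimal place: 100.0 L.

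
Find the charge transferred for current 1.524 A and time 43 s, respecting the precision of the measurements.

charge transferred = 1.524 A × 43 s = 65.532 C.
1.524 has 4 significant figures; 43 has 2.
Division/multiplication keeps the fewest: 2 significant figures.
Rounded: 66 C.

66 C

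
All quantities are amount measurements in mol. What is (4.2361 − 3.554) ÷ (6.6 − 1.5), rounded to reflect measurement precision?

4.2361 − 3.554 = 0.6821, limited to 3 d.p. → 3 s.f.; 6.6 − 1.5 = 5.1, limited to 1 d.p. → 2 s.f.
Carrying full precision, 0.6821 ÷ 5.1 = 0.133745098039…; keep min(3, 2) = 2 s.f.
Rounded to 2 significant figures: 1.3 × 10^-1.

1.3 × 10^-1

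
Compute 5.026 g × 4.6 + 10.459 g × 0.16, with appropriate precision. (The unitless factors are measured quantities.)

5.026 × 4.6 = 23.1196 → 23 g (2 s.f., last digit at the 10^0 place).
10.459 × 0.16 = 1.67344 → 1.7 g (2 s.f., last digit at the 10^-1 place).
Sum: 24.79304 g; keep the coarser place, 10^0.
Result: 25 g.

25 g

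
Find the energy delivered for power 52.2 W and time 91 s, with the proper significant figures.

4.8 × 10³ J

energy delivered = 52.2 W × 91 s = 4750.2 J.
52.2 has 3 significant figures; 91 has 2.
Division/multiplication keeps the fewest: 2 significant figures.
Rounded: 4.8 × 10³ J.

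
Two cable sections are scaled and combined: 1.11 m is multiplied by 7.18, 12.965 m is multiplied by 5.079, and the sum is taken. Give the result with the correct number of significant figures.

73.82 m

1.11 × 7.18 = 7.9698 → 7.97 m (3 s.f., last digit at the 10^-2 place).
12.965 × 5.079 = 65.849235 → 65.85 m (4 s.f., last digit at the 10^-2 place).
Sum: 73.819035 m; keep the coarser place, 10^-2.
Result: 73.82 m.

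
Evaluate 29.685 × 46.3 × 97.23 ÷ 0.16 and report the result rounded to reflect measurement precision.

29.685 × 46.3 × 97.23 ÷ 0.16 = 835215.119156…
Multiplication/division keeps the fewest significant figures: 29.685 → 5 s.f., 46.3 → 3 s.f., 97.23 → 4 s.f., 0.16 → 2 s.f.; limit is 2.
Rounded to 2 significant figures: 8.4 × 10^5.

8.4 × 10^5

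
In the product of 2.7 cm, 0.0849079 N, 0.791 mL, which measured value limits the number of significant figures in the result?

2.7 cm → 2 s.f.; 0.0849079 N → 6 s.f.; 0.791 mL → 3 s.f.
The fewest is 2 significant figures, from 2.7 cm.

2.7 cm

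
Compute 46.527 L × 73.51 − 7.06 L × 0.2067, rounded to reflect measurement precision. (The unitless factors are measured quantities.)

3419 L

46.527 × 73.51 = 3420.19977 → 3.420 × 10^3 L (4 s.f., last digit at the 10^0 place).
7.06 × 0.2067 = 1.459302 → 1.46 L (3 s.f., last digit at the 10^-2 place).
Difference: 3418.740468 L; keep the coarser place, 10^0.
Result: 3419 L.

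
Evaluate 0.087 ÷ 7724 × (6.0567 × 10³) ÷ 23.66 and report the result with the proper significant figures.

0.0029

0.087 ÷ 7724 × (6.0567 × 10³) ÷ 23.66 = 0.00288335628639…
Multiplication/division keeps the fewest significant figures: 0.087 → 2 s.f., 7724 → 4 s.f., 6.0567 × 10³ → 5 s.f., 23.66 → 4 s.f.; limit is 2.
Rounded to 2 significant figures: 0.0029.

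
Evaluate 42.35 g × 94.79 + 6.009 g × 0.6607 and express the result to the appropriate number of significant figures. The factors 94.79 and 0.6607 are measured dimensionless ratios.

42.35 × 94.79 = 4014.3565 → 4014 g (4 s.f., last digit at the 10^0 place).
6.009 × 0.6607 = 3.9701463 → 3.970 g (4 s.f., last digit at the 10^-3 place).
Sum: 4018.3266463 g; keep the coarser place, 10^0.
Result: 4018 g.

4018 g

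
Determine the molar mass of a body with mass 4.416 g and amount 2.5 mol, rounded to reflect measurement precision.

1.8 g/mol

molar mass = 4.416 g ÷ 2.5 mol = 1.7664 g/mol.
4.416 has 4 significant figures; 2.5 has 2.
Division/multiplication keeps the fewest: 2 significant figures.
Rounded: 1.8 g/mol.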